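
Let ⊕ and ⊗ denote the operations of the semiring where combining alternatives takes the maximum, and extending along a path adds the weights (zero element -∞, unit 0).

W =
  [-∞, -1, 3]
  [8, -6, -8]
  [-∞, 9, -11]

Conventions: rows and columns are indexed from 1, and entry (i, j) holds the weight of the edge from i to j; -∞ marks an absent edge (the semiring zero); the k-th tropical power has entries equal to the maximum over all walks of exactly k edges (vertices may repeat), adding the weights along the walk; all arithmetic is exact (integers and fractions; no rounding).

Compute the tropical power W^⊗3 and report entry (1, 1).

W^⊗2:
  [7, 12, -8]
  [2, 7, 11]
  [17, 3, 1]
W^⊗3:
  [20, 6, 10]
  [15, 20, 5]
  [11, 16, 20]
Key observation: the optimum is the walk 1->3->2->1, with weight 3 + 9 + 8 = 20.
Optimal value attained by: walk 1->3->2->1.
Answer: (W^⊗3)[1][1] = 20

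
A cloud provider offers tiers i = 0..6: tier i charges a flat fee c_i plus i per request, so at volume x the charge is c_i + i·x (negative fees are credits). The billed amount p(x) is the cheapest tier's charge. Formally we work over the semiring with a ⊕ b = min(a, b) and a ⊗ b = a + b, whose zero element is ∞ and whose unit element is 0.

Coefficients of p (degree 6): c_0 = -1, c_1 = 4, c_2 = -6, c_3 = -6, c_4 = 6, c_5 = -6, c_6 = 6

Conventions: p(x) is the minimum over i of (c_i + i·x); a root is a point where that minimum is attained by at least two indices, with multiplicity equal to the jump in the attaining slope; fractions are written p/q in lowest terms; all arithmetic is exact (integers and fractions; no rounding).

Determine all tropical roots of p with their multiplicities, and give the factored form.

hull edge (i=0, c=-1) to (i=2, c=-6): slope -5/2, span 2
hull edge (i=2, c=-6) to (i=5, c=-6): slope 0, span 3
hull edge (i=5, c=-6) to (i=6, c=6): slope 12, span 1
Factored form: p(x) = 6 ⊗ (x ⊕ (-12)) ⊗ (x ⊕ 0) ⊗ (x ⊕ 0) ⊗ (x ⊕ 0) ⊗ (x ⊕ 5/2) ⊗ (x ⊕ 5/2)
Answer: roots = -12 (mult 1), 0 (mult 3), 5/2 (mult 2)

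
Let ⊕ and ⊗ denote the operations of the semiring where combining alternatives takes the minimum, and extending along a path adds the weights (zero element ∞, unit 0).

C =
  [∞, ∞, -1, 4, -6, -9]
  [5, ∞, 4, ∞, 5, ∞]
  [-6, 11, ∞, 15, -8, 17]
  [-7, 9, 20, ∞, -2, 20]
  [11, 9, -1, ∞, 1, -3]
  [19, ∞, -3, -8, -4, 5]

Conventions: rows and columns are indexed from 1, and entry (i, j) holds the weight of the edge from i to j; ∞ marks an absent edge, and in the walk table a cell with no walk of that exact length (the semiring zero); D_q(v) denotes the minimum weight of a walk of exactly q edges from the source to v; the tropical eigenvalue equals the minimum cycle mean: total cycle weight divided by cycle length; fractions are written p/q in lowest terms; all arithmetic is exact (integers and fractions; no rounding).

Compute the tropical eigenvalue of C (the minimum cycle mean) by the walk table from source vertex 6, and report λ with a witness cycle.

q=0: [∞, ∞, ∞, ∞, ∞, 0]
q=1: [19, ∞, -3, -8, -4, 5]
q=2: [-15, 1, -5, -3, -11, -7]
q=3: [-11, -2, -16, -15, -21, -24]
q=4: [-22, -12, -27, -32, -28, -24]
q=5: [-39, -23, -29, -32, -35, -31]
q=6: [-39, -26, -40, -39, -45, -48]
Optimal cycle mean attained by: cycle 1->6->4->1, total (-9) + (-8) + (-7), length 3.
Answer: λ = -8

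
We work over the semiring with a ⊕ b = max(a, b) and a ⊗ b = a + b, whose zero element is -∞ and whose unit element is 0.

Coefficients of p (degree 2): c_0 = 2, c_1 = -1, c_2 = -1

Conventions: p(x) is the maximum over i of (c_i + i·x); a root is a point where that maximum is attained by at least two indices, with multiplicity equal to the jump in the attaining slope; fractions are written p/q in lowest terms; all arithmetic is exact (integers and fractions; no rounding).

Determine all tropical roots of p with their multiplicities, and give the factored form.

hull edge (i=0, c=2) to (i=2, c=-1): slope -3/2, span 2
Factored form: p(x) = -1 ⊗ (x ⊕ 3/2) ⊗ (x ⊕ 3/2)
Answer: roots = 3/2 (mult 2)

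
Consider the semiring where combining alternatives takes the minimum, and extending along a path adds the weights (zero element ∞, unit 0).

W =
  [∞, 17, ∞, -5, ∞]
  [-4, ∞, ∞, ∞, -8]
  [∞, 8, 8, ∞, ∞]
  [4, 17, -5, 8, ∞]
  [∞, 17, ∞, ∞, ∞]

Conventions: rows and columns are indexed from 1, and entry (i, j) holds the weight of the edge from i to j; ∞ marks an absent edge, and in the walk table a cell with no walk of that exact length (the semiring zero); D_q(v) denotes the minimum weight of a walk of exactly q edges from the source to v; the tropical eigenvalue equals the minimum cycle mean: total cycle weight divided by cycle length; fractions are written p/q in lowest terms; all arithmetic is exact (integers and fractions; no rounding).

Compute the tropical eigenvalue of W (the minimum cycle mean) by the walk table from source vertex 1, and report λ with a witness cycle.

q=0: [0, ∞, ∞, ∞, ∞]
q=1: [∞, 17, ∞, -5, ∞]
q=2: [-1, 12, -10, 3, 9]
q=3: [7, -2, -2, -6, 4]
q=4: [-6, 6, -11, 2, -10]
q=5: [2, -3, -3, -11, -2]
Optimal cycle mean attained by: cycle 1->4->3->2->1, total (-5) + (-5) + 8 + (-4), length 4.
Answer: λ = -3/2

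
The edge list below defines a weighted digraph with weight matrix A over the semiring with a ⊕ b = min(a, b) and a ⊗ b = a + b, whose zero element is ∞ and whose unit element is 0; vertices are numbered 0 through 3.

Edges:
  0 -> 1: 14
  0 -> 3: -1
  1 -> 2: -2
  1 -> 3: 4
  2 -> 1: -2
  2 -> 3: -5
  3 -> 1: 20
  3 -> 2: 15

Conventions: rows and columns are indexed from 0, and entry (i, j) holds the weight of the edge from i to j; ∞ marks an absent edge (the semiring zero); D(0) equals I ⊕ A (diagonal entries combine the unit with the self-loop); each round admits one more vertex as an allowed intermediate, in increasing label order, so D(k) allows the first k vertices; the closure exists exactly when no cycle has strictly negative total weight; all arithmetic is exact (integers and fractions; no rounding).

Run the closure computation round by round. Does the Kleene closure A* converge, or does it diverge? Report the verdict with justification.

D(0):
  [0, 14, ∞, -1]
  [∞, 0, -2, 4]
  [∞, -2, 0, -5]
  [∞, 20, 15, 0]
D(1):
  [0, 14, ∞, -1]
  [∞, 0, -2, 4]
  [∞, -2, 0, -5]
  [∞, 20, 15, 0]
Detection: at round 2, diagonal entry (2, 2) turns strictly negative.
Key observation: the cycle 2->1->2 has total weight (-2) + (-2), which is strictly negative.
Answer: DIVERGES — negative cycle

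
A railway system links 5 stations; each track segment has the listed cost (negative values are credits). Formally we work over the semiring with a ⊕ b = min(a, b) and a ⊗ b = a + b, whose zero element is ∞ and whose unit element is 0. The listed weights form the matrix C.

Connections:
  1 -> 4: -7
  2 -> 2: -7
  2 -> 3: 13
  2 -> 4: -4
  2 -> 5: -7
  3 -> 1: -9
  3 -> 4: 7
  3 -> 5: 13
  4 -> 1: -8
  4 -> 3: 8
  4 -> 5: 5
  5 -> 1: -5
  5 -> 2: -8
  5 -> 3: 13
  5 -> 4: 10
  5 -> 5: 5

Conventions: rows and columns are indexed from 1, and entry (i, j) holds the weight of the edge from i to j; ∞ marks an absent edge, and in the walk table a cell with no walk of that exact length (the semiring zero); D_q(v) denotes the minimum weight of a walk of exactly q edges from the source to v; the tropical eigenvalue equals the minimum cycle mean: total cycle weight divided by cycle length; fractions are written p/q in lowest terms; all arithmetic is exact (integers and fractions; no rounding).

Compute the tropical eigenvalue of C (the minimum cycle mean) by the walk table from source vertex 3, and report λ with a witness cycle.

q=0: [∞, ∞, 0, ∞, ∞]
q=1: [-9, ∞, ∞, 7, 13]
q=2: [-1, 5, 15, -16, 12]
q=3: [-24, -2, -8, -8, -11]
q=4: [-17, -19, 0, -31, -9]
q=5: [-39, -26, -23, -24, -26]
Optimal cycle mean attained by: cycle 1->4->1, total (-7) + (-8), length 2.
Answer: λ = -15/2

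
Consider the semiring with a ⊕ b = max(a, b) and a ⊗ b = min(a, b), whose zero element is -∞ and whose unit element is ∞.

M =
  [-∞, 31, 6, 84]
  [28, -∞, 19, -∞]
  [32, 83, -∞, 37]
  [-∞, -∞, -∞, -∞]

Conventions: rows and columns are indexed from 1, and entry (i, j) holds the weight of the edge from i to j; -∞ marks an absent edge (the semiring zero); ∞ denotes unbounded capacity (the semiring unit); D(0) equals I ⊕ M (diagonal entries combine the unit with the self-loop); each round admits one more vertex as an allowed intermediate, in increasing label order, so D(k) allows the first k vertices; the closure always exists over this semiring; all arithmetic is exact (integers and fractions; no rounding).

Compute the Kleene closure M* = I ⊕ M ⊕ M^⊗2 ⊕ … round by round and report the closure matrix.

D(0):
  [∞, 31, 6, 84]
  [28, ∞, 19, -∞]
  [32, 83, ∞, 37]
  [-∞, -∞, -∞, ∞]
D(1):
  [∞, 31, 6, 84]
  [28, ∞, 19, 28]
  [32, 83, ∞, 37]
  [-∞, -∞, -∞, ∞]
D(2):
  [∞, 31, 19, 84]
  [28, ∞, 19, 28]
  [32, 83, ∞, 37]
  [-∞, -∞, -∞, ∞]
D(3):
  [∞, 31, 19, 84]
  [28, ∞, 19, 28]
  [32, 83, ∞, 37]
  [-∞, -∞, -∞, ∞]
D(4):
  [∞, 31, 19, 84]
  [28, ∞, 19, 28]
  [32, 83, ∞, 37]
  [-∞, -∞, -∞, ∞]
Answer: M* = [[∞, 31, 19, 84], [28, ∞, 19, 28], [32, 83, ∞, 37], [-∞, -∞, -∞, ∞]]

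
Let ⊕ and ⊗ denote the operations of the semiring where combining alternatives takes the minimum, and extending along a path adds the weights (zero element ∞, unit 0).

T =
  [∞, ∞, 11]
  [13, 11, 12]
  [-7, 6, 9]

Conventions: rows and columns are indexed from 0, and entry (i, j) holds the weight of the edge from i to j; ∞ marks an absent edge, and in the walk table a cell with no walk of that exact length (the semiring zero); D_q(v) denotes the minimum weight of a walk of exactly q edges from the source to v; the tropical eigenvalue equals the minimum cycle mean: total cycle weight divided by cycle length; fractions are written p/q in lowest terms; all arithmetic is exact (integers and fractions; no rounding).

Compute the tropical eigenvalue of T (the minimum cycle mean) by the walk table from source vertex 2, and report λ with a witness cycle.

q=0: [∞, ∞, 0]
q=1: [-7, 6, 9]
q=2: [2, 15, 4]
q=3: [-3, 10, 13]
Optimal cycle mean attained by: cycle 0->2->0, total 11 + (-7), length 2.
Answer: λ = 2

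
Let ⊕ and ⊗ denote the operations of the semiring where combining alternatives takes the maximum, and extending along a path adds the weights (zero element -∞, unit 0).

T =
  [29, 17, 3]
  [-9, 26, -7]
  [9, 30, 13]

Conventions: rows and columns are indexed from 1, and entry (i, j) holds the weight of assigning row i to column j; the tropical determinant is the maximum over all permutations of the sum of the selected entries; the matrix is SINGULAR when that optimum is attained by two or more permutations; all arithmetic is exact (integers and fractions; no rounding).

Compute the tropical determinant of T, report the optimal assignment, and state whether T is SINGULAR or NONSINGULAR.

σ = (1, 2, 3): 29 + 26 + 13 = 68
σ = (1, 3, 2): 29 + (-7) + 30 = 52
σ = (2, 1, 3): 17 + (-9) + 13 = 21
σ = (2, 3, 1): 17 + (-7) + 9 = 19
σ = (3, 1, 2): 3 + (-9) + 30 = 24
σ = (3, 2, 1): 3 + 26 + 9 = 38
Optimal value attained by: σ = (1, 2, 3).
Answer: det⊕(T) = 68; verdict: NONSINGULAR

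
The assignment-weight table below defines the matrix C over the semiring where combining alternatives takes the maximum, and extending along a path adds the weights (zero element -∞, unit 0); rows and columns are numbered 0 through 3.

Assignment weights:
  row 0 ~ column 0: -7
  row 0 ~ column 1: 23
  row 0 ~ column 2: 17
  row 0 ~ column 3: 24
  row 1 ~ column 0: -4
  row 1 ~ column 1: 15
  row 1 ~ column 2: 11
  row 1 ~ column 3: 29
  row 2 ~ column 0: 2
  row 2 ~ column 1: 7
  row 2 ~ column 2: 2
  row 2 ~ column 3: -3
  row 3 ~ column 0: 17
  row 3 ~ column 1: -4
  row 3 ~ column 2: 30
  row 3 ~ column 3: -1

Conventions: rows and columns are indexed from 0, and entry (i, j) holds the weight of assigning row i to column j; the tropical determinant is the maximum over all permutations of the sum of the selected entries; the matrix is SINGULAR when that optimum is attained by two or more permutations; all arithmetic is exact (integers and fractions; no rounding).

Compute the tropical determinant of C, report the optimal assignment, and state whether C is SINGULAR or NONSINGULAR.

σ = (0, 1, 2, 3): (-7) + 15 + 2 + (-1) = 9
σ = (0, 1, 3, 2): (-7) + 15 + (-3) + 30 = 35
σ = (0, 2, 1, 3): (-7) + 11 + 7 + (-1) = 10
σ = (0, 2, 3, 1): (-7) + 11 + (-3) + (-4) = -3
σ = (0, 3, 1, 2): (-7) + 29 + 7 + 30 = 59
σ = (0, 3, 2, 1): (-7) + 29 + 2 + (-4) = 20
σ = (1, 0, 2, 3): 23 + (-4) + 2 + (-1) = 20
σ = (1, 0, 3, 2): 23 + (-4) + (-3) + 30 = 46
σ = (1, 2, 0, 3): 23 + 11 + 2 + (-1) = 35
σ = (1, 2, 3, 0): 23 + 11 + (-3) + 17 = 48
σ = (1, 3, 0, 2): 23 + 29 + 2 + 30 = 84
σ = (1, 3, 2, 0): 23 + 29 + 2 + 17 = 71
σ = (2, 0, 1, 3): 17 + (-4) + 7 + (-1) = 19
σ = (2, 0, 3, 1): 17 + (-4) + (-3) + (-4) = 6
σ = (2, 1, 0, 3): 17 + 15 + 2 + (-1) = 33
σ = (2, 1, 3, 0): 17 + 15 + (-3) + 17 = 46
σ = (2, 3, 0, 1): 17 + 29 + 2 + (-4) = 44
σ = (2, 3, 1, 0): 17 + 29 + 7 + 17 = 70
σ = (3, 0, 1, 2): 24 + (-4) + 7 + 30 = 57
σ = (3, 0, 2, 1): 24 + (-4) + 2 + (-4) = 18
σ = (3, 1, 0, 2): 24 + 15 + 2 + 30 = 71
σ = (3, 1, 2, 0): 24 + 15 + 2 + 17 = 58
σ = (3, 2, 0, 1): 24 + 11 + 2 + (-4) = 33
σ = (3, 2, 1, 0): 24 + 11 + 7 + 17 = 59
Optimal value attained by: σ = (1, 3, 0, 2).
Answer: det⊕(C) = 84; verdict: NONSINGULAR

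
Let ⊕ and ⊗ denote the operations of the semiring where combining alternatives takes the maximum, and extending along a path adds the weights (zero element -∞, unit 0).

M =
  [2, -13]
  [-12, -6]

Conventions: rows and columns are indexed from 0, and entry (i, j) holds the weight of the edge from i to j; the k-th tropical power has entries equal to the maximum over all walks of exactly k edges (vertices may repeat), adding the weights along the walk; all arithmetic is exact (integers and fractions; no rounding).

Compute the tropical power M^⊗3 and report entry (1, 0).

M^⊗2:
  [4, -11]
  [-10, -12]
M^⊗3:
  [6, -9]
  [-8, -18]
Key observation: the optimum is the walk 1->0->0->0, with weight (-12) + 2 + 2 = -8.
Optimal value attained by: walk 1->0->0->0.
Answer: (M^⊗3)[1][0] = -8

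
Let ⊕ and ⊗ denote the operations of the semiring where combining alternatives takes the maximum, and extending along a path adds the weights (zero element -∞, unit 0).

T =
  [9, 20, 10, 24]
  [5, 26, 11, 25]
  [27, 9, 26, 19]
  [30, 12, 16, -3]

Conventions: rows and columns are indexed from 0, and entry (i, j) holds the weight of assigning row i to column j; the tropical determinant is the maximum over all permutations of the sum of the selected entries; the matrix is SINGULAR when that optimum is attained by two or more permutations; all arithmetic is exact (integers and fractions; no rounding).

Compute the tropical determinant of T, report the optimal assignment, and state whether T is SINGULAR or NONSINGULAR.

σ = (0, 1, 2, 3): 9 + 26 + 26 + (-3) = 58
σ = (0, 1, 3, 2): 9 + 26 + 19 + 16 = 70
σ = (0, 2, 1, 3): 9 + 11 + 9 + (-3) = 26
σ = (0, 2, 3, 1): 9 + 11 + 19 + 12 = 51
σ = (0, 3, 1, 2): 9 + 25 + 9 + 16 = 59
σ = (0, 3, 2, 1): 9 + 25 + 26 + 12 = 72
σ = (1, 0, 2, 3): 20 + 5 + 26 + (-3) = 48
σ = (1, 0, 3, 2): 20 + 5 + 19 + 16 = 60
σ = (1, 2, 0, 3): 20 + 11 + 27 + (-3) = 55
σ = (1, 2, 3, 0): 20 + 11 + 19 + 30 = 80
σ = (1, 3, 0, 2): 20 + 25 + 27 + 16 = 88
σ = (1, 3, 2, 0): 20 + 25 + 26 + 30 = 101
σ = (2, 0, 1, 3): 10 + 5 + 9 + (-3) = 21
σ = (2, 0, 3, 1): 10 + 5 + 19 + 12 = 46
σ = (2, 1, 0, 3): 10 + 26 + 27 + (-3) = 60
σ = (2, 1, 3, 0): 10 + 26 + 19 + 30 = 85
σ = (2, 3, 0, 1): 10 + 25 + 27 + 12 = 74
σ = (2, 3, 1, 0): 10 + 25 + 9 + 30 = 74
σ = (3, 0, 1, 2): 24 + 5 + 9 + 16 = 54
σ = (3, 0, 2, 1): 24 + 5 + 26 + 12 = 67
σ = (3, 1, 0, 2): 24 + 26 + 27 + 16 = 93
σ = (3, 1, 2, 0): 24 + 26 + 26 + 30 = 106
σ = (3, 2, 0, 1): 24 + 11 + 27 + 12 = 74
σ = (3, 2, 1, 0): 24 + 11 + 9 + 30 = 74
Optimal value attained by: σ = (3, 1, 2, 0).
Answer: det⊕(T) = 106; verdict: NONSINGULAR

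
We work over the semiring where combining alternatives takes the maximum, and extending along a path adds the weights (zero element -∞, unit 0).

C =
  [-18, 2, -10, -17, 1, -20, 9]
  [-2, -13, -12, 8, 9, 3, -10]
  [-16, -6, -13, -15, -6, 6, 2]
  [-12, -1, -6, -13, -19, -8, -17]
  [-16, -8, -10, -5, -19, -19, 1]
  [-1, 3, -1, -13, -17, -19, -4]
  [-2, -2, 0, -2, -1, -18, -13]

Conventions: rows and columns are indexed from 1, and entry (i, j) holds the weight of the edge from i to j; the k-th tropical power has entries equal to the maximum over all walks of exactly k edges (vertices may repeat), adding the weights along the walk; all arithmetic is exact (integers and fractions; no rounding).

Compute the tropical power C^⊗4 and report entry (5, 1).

C^⊗2:
  [7, 7, 9, 10, 11, 5, 2]
  [2, 7, 2, 4, -1, 0, 10]
  [5, 9, 5, 2, 3, -3, 2]
  [-3, -5, -9, 7, 8, 2, -3]
  [-1, -1, 1, 0, 1, -4, -7]
  [1, 1, -4, 11, 12, 6, 8]
  [-4, 0, -8, 6, 7, 6, 7]
C^⊗3:
  [5, 9, 4, 15, 16, 15, 16]
  [8, 8, 10, 15, 16, 10, 11]
  [7, 7, 2, 17, 18, 12, 14]
  [1, 6, 1, 3, 4, -1, 9]
  [-3, 1, -5, 7, 8, 7, 8]
  [6, 10, 8, 9, 10, 4, 13]
  [5, 9, 7, 8, 9, 3, 8]
C^⊗4:
  [14, 18, 16, 17, 18, 12, 17]
  [9, 14, 11, 16, 17, 16, 17]
  [12, 16, 14, 15, 16, 10, 19]
  [7, 7, 9, 14, 15, 9, 10]
  [6, 10, 8, 9, 10, 4, 9]
  [11, 11, 13, 18, 19, 14, 15]
  [7, 7, 8, 17, 18, 13, 14]
Key observation: the optimum is the walk 5->7->1->7->1, with weight 1 + (-2) + 9 + (-2) = 6.
Optimal value attained by: walk 5->7->1->7->1.
Answer: (C^⊗4)[5][1] = 6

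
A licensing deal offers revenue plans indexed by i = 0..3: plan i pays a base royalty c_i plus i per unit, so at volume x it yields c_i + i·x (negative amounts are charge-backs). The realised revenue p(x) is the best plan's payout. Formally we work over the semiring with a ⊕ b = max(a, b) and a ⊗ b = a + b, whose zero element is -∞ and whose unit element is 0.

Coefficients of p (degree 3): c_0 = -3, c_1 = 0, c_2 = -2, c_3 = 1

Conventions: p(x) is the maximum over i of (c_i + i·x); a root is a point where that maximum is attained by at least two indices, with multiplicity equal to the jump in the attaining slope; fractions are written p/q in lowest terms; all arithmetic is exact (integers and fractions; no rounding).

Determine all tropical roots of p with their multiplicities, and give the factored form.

hull edge (i=0, c=-3) to (i=1, c=0): slope 3, span 1
hull edge (i=1, c=0) to (i=3, c=1): slope 1/2, span 2
Factored form: p(x) = 1 ⊗ (x ⊕ (-3)) ⊗ (x ⊕ (-1/2)) ⊗ (x ⊕ (-1/2))
Answer: roots = -3 (mult 1), -1/2 (mult 2)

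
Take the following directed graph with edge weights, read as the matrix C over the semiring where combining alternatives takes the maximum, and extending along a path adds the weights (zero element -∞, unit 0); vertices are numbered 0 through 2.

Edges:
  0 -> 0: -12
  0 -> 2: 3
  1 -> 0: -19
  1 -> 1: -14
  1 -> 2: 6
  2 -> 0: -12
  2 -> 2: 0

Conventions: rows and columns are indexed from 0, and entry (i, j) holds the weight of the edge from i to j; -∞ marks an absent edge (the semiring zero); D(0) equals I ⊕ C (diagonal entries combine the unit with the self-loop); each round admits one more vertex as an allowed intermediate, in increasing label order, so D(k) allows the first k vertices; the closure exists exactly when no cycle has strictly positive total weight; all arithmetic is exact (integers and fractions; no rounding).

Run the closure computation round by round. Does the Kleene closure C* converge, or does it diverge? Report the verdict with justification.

D(0):
  [0, -∞, 3]
  [-19, 0, 6]
  [-12, -∞, 0]
D(1):
  [0, -∞, 3]
  [-19, 0, 6]
  [-12, -∞, 0]
D(2):
  [0, -∞, 3]
  [-19, 0, 6]
  [-12, -∞, 0]
D(3):
  [0, -∞, 3]
  [-6, 0, 6]
  [-12, -∞, 0]
Key observation: every diagonal entry stays at the unit through all rounds, so no improving cycle exists.
Answer: CONVERGES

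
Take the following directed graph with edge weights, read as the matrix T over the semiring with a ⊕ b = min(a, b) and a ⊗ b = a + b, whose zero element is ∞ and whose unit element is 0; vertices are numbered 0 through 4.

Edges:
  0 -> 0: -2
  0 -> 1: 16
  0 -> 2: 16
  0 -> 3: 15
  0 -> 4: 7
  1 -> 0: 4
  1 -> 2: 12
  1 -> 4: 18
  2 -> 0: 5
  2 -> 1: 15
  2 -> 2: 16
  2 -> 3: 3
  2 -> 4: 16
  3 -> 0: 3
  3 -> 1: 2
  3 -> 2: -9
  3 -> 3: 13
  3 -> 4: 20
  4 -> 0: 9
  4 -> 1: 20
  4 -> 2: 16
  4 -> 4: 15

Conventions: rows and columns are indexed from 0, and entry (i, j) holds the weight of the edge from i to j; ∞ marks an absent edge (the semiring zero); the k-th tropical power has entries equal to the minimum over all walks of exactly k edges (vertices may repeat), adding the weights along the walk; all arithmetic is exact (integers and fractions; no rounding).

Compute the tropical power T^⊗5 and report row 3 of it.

T^⊗2:
  [-4, 14, 6, 13, 5]
  [2, 20, 20, 15, 11]
  [3, 5, -6, 16, 12]
  [-4, 6, 4, -6, 7]
  [7, 25, 25, 19, 16]
T^⊗3:
  [-6, 12, 4, 9, 3]
  [0, 17, 6, 17, 9]
  [-1, 9, 7, -3, 10]
  [-6, -4, -15, 7, 3]
  [5, 21, 10, 22, 14]
T^⊗4:
  [-8, 10, 0, 7, 1]
  [-2, 16, 8, 9, 7]
  [-3, -1, -12, 10, 6]
  [-10, 0, -2, -12, 1]
  [3, 21, 13, 13, 12]
T^⊗5:
  [-10, 8, -2, 3, -1]
  [-4, 11, 0, 11, 5]
  [-7, 3, 1, -9, 4]
  [-12, -10, -21, 1, -3]
  [1, 15, 4, 16, 10]
Answer: row 3 of T^⊗5 = [-12, -10, -21, 1, -3]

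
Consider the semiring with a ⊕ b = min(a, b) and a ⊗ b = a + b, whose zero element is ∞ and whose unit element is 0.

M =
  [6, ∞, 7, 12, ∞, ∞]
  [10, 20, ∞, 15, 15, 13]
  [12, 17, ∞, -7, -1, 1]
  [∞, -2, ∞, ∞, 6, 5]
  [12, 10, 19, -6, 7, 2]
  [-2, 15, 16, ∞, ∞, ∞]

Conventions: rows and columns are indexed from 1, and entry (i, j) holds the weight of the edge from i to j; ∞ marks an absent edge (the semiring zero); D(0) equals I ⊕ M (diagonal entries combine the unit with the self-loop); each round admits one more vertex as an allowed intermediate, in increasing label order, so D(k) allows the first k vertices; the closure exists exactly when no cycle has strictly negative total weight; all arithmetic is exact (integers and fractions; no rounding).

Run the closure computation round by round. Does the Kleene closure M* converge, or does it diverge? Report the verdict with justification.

D(0):
  [0, ∞, 7, 12, ∞, ∞]
  [10, 0, ∞, 15, 15, 13]
  [12, 17, 0, -7, -1, 1]
  [∞, -2, ∞, 0, 6, 5]
  [12, 10, 19, -6, 0, 2]
  [-2, 15, 16, ∞, ∞, 0]
D(1):
  [0, ∞, 7, 12, ∞, ∞]
  [10, 0, 17, 15, 15, 13]
  [12, 17, 0, -7, -1, 1]
  [∞, -2, ∞, 0, 6, 5]
  [12, 10, 19, -6, 0, 2]
  [-2, 15, 5, 10, ∞, 0]
D(2):
  [0, ∞, 7, 12, ∞, ∞]
  [10, 0, 17, 15, 15, 13]
  [12, 17, 0, -7, -1, 1]
  [8, -2, 15, 0, 6, 5]
  [12, 10, 19, -6, 0, 2]
  [-2, 15, 5, 10, 30, 0]
D(3):
  [0, 24, 7, 0, 6, 8]
  [10, 0, 17, 10, 15, 13]
  [12, 17, 0, -7, -1, 1]
  [8, -2, 15, 0, 6, 5]
  [12, 10, 19, -6, 0, 2]
  [-2, 15, 5, -2, 4, 0]
D(4):
  [0, -2, 7, 0, 6, 5]
  [10, 0, 17, 10, 15, 13]
  [1, -9, 0, -7, -1, -2]
  [8, -2, 15, 0, 6, 5]
  [2, -8, 9, -6, 0, -1]
  [-2, -4, 5, -2, 4, 0]
D(5):
  [0, -2, 7, 0, 6, 5]
  [10, 0, 17, 9, 15, 13]
  [1, -9, 0, -7, -1, -2]
  [8, -2, 15, 0, 6, 5]
  [2, -8, 9, -6, 0, -1]
  [-2, -4, 5, -2, 4, 0]
D(6):
  [0, -2, 7, 0, 6, 5]
  [10, 0, 17, 9, 15, 13]
  [-4, -9, 0, -7, -1, -2]
  [3, -2, 10, 0, 6, 5]
  [-3, -8, 4, -6, 0, -1]
  [-2, -4, 5, -2, 4, 0]
Key observation: every diagonal entry stays at the unit through all rounds, so no improving cycle exists.
Answer: CONVERGES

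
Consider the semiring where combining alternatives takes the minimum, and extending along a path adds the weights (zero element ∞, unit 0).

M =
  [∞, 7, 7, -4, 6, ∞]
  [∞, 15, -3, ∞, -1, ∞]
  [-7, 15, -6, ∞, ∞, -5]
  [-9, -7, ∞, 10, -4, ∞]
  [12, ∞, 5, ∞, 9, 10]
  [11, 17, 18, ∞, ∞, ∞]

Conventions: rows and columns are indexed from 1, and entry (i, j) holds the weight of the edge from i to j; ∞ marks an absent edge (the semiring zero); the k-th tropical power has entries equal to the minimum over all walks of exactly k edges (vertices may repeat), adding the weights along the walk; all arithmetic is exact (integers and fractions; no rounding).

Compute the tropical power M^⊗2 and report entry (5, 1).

M^⊗2:
  [-13, -11, 1, 6, -8, 2]
  [-10, 12, -9, ∞, 8, -8]
  [-13, 0, -12, -11, -1, -11]
  [1, -2, -10, -13, -8, 6]
  [-2, 19, -1, 8, 18, 0]
  [11, 18, 12, 7, 16, 13]
Key observation: the optimum is the walk 5->3->1, with weight 5 + (-7) = -2.
Optimal value attained by: walk 5->3->1.
Answer: (M^⊗2)[5][1] = -2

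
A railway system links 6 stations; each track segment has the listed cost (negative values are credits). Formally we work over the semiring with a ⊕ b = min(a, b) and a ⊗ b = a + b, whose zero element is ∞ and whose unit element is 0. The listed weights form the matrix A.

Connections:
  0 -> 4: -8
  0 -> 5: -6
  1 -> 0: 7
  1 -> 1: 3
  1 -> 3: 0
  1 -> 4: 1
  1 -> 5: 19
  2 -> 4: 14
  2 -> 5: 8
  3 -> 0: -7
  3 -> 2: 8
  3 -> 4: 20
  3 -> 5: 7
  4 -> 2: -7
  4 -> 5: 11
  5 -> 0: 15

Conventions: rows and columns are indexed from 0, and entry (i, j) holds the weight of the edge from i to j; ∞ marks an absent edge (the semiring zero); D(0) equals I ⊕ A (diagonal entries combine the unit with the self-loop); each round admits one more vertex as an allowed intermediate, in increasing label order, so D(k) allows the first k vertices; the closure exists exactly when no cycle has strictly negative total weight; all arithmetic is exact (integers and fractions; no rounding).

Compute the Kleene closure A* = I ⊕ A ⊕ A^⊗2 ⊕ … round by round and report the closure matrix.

D(0):
  [0, ∞, ∞, ∞, -8, -6]
  [7, 0, ∞, 0, 1, 19]
  [∞, ∞, 0, ∞, 14, 8]
  [-7, ∞, 8, 0, 20, 7]
  [∞, ∞, -7, ∞, 0, 11]
  [15, ∞, ∞, ∞, ∞, 0]
D(1):
  [0, ∞, ∞, ∞, -8, -6]
  [7, 0, ∞, 0, -1, 1]
  [∞, ∞, 0, ∞, 14, 8]
  [-7, ∞, 8, 0, -15, -13]
  [∞, ∞, -7, ∞, 0, 11]
  [15, ∞, ∞, ∞, 7, 0]
D(2):
  [0, ∞, ∞, ∞, -8, -6]
  [7, 0, ∞, 0, -1, 1]
  [∞, ∞, 0, ∞, 14, 8]
  [-7, ∞, 8, 0, -15, -13]
  [∞, ∞, -7, ∞, 0, 11]
  [15, ∞, ∞, ∞, 7, 0]
D(3):
  [0, ∞, ∞, ∞, -8, -6]
  [7, 0, ∞, 0, -1, 1]
  [∞, ∞, 0, ∞, 14, 8]
  [-7, ∞, 8, 0, -15, -13]
  [∞, ∞, -7, ∞, 0, 1]
  [15, ∞, ∞, ∞, 7, 0]
D(4):
  [0, ∞, ∞, ∞, -8, -6]
  [-7, 0, 8, 0, -15, -13]
  [∞, ∞, 0, ∞, 14, 8]
  [-7, ∞, 8, 0, -15, -13]
  [∞, ∞, -7, ∞, 0, 1]
  [15, ∞, ∞, ∞, 7, 0]
D(5):
  [0, ∞, -15, ∞, -8, -7]
  [-7, 0, -22, 0, -15, -14]
  [∞, ∞, 0, ∞, 14, 8]
  [-7, ∞, -22, 0, -15, -14]
  [∞, ∞, -7, ∞, 0, 1]
  [15, ∞, 0, ∞, 7, 0]
D(6):
  [0, ∞, -15, ∞, -8, -7]
  [-7, 0, -22, 0, -15, -14]
  [23, ∞, 0, ∞, 14, 8]
  [-7, ∞, -22, 0, -15, -14]
  [16, ∞, -7, ∞, 0, 1]
  [15, ∞, 0, ∞, 7, 0]
Answer: A* = [[0, ∞, -15, ∞, -8, -7], [-7, 0, -22, 0, -15, -14], [23, ∞, 0, ∞, 14, 8], [-7, ∞, -22, 0, -15, -14], [16, ∞, -7, ∞, 0, 1], [15, ∞, 0, ∞, 7, 0]]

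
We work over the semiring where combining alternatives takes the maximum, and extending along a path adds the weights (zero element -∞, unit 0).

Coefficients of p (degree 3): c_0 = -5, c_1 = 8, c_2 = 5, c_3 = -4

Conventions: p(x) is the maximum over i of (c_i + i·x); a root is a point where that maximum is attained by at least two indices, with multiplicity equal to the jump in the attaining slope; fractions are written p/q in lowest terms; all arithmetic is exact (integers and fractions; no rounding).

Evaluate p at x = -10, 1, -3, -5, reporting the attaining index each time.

p(-10) = max(-5+0·(-10)=-5, 8+1·(-10)=-2, 5+2·(-10)=-15, -4+3·(-10)=-34) = -2 (attained by i=1)
p(1) = max(-5+0·1=-5, 8+1·1=9, 5+2·1=7, -4+3·1=-1) = 9 (attained by i=1)
p(-3) = max(-5+0·(-3)=-5, 8+1·(-3)=5, 5+2·(-3)=-1, -4+3·(-3)=-13) = 5 (attained by i=1)
p(-5) = max(-5+0·(-5)=-5, 8+1·(-5)=3, 5+2·(-5)=-5, -4+3·(-5)=-19) = 3 (attained by i=1)
Answer: p(-10) = -2; p(1) = 9; p(-3) = 5; p(-5) = 3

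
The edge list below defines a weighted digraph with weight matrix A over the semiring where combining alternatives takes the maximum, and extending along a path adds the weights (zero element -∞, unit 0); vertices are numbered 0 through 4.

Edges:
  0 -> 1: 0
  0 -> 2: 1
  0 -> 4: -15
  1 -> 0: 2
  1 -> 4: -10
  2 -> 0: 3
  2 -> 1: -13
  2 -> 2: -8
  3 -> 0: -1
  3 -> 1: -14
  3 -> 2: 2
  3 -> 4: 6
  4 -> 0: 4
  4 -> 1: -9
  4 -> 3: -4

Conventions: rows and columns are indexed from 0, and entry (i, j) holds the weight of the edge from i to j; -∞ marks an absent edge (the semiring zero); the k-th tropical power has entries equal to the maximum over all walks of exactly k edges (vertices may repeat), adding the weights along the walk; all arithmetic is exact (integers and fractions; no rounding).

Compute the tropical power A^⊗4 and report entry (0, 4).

A^⊗2:
  [4, -12, -7, -19, -10]
  [-6, 2, 3, -14, -13]
  [-5, 3, 4, -∞, -12]
  [10, -1, 0, 2, -16]
  [-5, 4, 5, -∞, 2]
A^⊗3:
  [-4, 4, 5, -14, -11]
  [6, -6, -5, -17, -8]
  [7, -5, -4, -16, -7]
  [3, 10, 11, -20, 8]
  [8, -5, -3, -2, -6]
A^⊗4:
  [8, -4, -3, -15, -6]
  [-2, 6, 7, -12, -9]
  [-1, 7, 8, -11, -8]
  [14, 3, 4, 4, 0]
  [0, 8, 9, -10, 4]
Key observation: the optimum is the walk 0->2->0->1->4, with weight 1 + 3 + 0 + (-10) = -6.
Optimal value attained by: walk 0->2->0->1->4.
Answer: (A^⊗4)[0][4] = -6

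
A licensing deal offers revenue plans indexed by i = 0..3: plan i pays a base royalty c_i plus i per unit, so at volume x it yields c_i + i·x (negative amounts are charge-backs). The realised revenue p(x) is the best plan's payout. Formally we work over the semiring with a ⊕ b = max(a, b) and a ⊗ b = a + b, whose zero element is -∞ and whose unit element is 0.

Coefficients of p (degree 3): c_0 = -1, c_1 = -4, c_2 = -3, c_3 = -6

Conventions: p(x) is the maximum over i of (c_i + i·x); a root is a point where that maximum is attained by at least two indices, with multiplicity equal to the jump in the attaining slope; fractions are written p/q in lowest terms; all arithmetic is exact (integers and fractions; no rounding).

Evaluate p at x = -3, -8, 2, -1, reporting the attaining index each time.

p(-3) = max(-1+0·(-3)=-1, -4+1·(-3)=-7, -3+2·(-3)=-9, -6+3·(-3)=-15) = -1 (attained by i=0)
p(-8) = max(-1+0·(-8)=-1, -4+1·(-8)=-12, -3+2·(-8)=-19, -6+3·(-8)=-30) = -1 (attained by i=0)
p(2) = max(-1+0·2=-1, -4+1·2=-2, -3+2·2=1, -6+3·2=0) = 1 (attained by i=2)
p(-1) = max(-1+0·(-1)=-1, -4+1·(-1)=-5, -3+2·(-1)=-5, -6+3·(-1)=-9) = -1 (attained by i=0)
Answer: p(-3) = -1; p(-8) = -1; p(2) = 1; p(-1) = -1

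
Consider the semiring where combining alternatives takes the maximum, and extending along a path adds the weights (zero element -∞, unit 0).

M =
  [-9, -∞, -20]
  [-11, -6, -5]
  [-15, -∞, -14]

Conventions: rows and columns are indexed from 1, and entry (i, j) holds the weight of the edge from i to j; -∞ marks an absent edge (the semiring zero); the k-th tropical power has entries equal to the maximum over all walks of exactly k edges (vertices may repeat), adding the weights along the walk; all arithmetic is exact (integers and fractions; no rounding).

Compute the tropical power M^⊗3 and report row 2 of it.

M^⊗2:
  [-18, -∞, -29]
  [-17, -12, -11]
  [-24, -∞, -28]
M^⊗3:
  [-27, -∞, -38]
  [-23, -18, -17]
  [-33, -∞, -42]
Answer: row 2 of M^⊗3 = [-23, -18, -17]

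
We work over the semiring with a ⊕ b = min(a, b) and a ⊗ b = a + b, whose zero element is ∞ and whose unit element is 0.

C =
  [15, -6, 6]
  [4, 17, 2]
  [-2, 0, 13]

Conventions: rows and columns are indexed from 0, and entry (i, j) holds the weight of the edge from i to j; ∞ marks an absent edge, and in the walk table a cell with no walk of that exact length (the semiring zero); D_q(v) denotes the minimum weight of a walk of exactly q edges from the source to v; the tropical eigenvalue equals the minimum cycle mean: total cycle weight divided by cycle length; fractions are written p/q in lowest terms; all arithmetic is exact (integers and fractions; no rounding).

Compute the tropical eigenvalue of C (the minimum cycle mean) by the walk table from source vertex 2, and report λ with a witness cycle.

q=0: [∞, ∞, 0]
q=1: [-2, 0, 13]
q=2: [4, -8, 2]
q=3: [-4, -2, -6]
Optimal cycle mean attained by: cycle 0->1->2->0, total (-6) + 2 + (-2), length 3.
Answer: λ = -2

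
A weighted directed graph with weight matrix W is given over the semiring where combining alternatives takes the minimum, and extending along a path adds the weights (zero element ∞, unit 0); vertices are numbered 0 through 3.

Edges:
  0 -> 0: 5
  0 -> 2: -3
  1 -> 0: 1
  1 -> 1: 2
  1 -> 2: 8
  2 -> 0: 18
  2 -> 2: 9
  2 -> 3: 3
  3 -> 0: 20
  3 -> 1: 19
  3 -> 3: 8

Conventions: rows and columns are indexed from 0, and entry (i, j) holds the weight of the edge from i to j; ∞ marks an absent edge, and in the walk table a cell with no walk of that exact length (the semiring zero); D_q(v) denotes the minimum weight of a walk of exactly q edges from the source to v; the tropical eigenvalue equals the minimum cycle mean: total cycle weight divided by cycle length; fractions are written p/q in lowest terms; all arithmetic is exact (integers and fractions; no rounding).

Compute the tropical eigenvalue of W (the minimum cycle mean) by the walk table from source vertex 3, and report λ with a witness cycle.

q=0: [∞, ∞, ∞, 0]
q=1: [20, 19, ∞, 8]
q=2: [20, 21, 17, 16]
q=3: [22, 23, 17, 20]
q=4: [24, 25, 19, 20]
Optimal cycle mean attained by: cycle 1->1, total 2, length 1.
Answer: λ = 2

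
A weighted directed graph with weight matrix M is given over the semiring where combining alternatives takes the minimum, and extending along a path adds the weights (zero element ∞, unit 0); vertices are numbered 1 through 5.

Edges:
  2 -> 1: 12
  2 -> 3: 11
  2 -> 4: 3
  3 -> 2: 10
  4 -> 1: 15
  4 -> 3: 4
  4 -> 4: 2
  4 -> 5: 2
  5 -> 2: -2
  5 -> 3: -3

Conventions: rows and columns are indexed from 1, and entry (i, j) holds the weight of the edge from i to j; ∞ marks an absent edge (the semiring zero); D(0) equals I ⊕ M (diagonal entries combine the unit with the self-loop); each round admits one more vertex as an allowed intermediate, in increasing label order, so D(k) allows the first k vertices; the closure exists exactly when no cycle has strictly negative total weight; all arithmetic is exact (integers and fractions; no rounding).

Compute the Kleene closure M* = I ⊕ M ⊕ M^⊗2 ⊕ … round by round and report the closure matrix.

D(0):
  [0, ∞, ∞, ∞, ∞]
  [12, 0, 11, 3, ∞]
  [∞, 10, 0, ∞, ∞]
  [15, ∞, 4, 0, 2]
  [∞, -2, -3, ∞, 0]
D(1):
  [0, ∞, ∞, ∞, ∞]
  [12, 0, 11, 3, ∞]
  [∞, 10, 0, ∞, ∞]
  [15, ∞, 4, 0, 2]
  [∞, -2, -3, ∞, 0]
D(2):
  [0, ∞, ∞, ∞, ∞]
  [12, 0, 11, 3, ∞]
  [22, 10, 0, 13, ∞]
  [15, ∞, 4, 0, 2]
  [10, -2, -3, 1, 0]
D(3):
  [0, ∞, ∞, ∞, ∞]
  [12, 0, 11, 3, ∞]
  [22, 10, 0, 13, ∞]
  [15, 14, 4, 0, 2]
  [10, -2, -3, 1, 0]
D(4):
  [0, ∞, ∞, ∞, ∞]
  [12, 0, 7, 3, 5]
  [22, 10, 0, 13, 15]
  [15, 14, 4, 0, 2]
  [10, -2, -3, 1, 0]
D(5):
  [0, ∞, ∞, ∞, ∞]
  [12, 0, 2, 3, 5]
  [22, 10, 0, 13, 15]
  [12, 0, -1, 0, 2]
  [10, -2, -3, 1, 0]
Answer: M* = [[0, ∞, ∞, ∞, ∞], [12, 0, 2, 3, 5], [22, 10, 0, 13, 15], [12, 0, -1, 0, 2], [10, -2, -3, 1, 0]]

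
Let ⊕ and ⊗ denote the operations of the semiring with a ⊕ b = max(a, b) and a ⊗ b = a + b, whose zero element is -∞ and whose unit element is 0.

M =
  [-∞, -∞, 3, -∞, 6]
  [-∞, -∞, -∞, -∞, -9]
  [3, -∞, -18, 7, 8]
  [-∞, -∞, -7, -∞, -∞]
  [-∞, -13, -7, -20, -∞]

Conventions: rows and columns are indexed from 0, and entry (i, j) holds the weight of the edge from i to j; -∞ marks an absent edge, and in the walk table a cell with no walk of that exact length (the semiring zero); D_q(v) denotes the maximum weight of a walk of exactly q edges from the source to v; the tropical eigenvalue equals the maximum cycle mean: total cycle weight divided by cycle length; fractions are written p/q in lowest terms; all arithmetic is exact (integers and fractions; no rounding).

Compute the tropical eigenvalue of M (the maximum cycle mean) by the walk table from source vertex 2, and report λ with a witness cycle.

q=0: [-∞, -∞, 0, -∞, -∞]
q=1: [3, -∞, -18, 7, 8]
q=2: [-15, -5, 6, -11, 9]
q=3: [9, -4, 2, 13, 14]
q=4: [5, 1, 12, 9, 15]
q=5: [15, 2, 8, 19, 20]
Optimal cycle mean attained by: cycle 0->2->0, total 3 + 3, length 2.
Answer: λ = 3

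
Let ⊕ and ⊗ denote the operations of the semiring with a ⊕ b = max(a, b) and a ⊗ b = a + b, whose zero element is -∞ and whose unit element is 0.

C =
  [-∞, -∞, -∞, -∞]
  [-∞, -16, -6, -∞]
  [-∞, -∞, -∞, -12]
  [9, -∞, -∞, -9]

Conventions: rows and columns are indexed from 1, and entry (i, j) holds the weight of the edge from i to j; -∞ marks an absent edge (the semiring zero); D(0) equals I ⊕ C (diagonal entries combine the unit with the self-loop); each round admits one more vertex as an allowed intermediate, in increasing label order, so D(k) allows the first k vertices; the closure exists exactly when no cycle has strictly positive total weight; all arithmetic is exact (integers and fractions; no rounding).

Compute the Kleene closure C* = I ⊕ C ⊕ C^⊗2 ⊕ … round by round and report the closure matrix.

D(0):
  [0, -∞, -∞, -∞]
  [-∞, 0, -6, -∞]
  [-∞, -∞, 0, -12]
  [9, -∞, -∞, 0]
D(1):
  [0, -∞, -∞, -∞]
  [-∞, 0, -6, -∞]
  [-∞, -∞, 0, -12]
  [9, -∞, -∞, 0]
D(2):
  [0, -∞, -∞, -∞]
  [-∞, 0, -6, -∞]
  [-∞, -∞, 0, -12]
  [9, -∞, -∞, 0]
D(3):
  [0, -∞, -∞, -∞]
  [-∞, 0, -6, -18]
  [-∞, -∞, 0, -12]
  [9, -∞, -∞, 0]
D(4):
  [0, -∞, -∞, -∞]
  [-9, 0, -6, -18]
  [-3, -∞, 0, -12]
  [9, -∞, -∞, 0]
Answer: C* = [[0, -∞, -∞, -∞], [-9, 0, -6, -18], [-3, -∞, 0, -12], [9, -∞, -∞, 0]]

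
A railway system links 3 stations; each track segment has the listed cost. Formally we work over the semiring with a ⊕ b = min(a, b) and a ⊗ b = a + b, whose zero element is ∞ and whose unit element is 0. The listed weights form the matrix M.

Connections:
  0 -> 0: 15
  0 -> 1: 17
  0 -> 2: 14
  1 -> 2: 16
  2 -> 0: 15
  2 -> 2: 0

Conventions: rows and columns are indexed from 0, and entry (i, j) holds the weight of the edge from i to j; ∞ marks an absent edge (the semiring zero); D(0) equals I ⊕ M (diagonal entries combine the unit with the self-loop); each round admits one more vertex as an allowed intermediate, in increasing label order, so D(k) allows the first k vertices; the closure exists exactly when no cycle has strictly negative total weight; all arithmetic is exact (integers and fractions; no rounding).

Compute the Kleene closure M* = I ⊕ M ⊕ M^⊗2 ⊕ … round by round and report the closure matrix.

D(0):
  [0, 17, 14]
  [∞, 0, 16]
  [15, ∞, 0]
D(1):
  [0, 17, 14]
  [∞, 0, 16]
  [15, 32, 0]
D(2):
  [0, 17, 14]
  [∞, 0, 16]
  [15, 32, 0]
D(3):
  [0, 17, 14]
  [31, 0, 16]
  [15, 32, 0]
Answer: M* = [[0, 17, 14], [31, 0, 16], [15, 32, 0]]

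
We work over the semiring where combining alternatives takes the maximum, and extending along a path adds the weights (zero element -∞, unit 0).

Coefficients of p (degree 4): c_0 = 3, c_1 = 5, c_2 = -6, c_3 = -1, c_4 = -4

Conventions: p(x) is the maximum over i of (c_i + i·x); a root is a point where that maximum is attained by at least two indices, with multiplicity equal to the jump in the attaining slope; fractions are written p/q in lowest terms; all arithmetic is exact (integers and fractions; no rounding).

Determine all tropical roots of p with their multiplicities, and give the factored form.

hull edge (i=0, c=3) to (i=1, c=5): slope 2, span 1
hull edge (i=1, c=5) to (i=4, c=-4): slope -3, span 3
Factored form: p(x) = -4 ⊗ (x ⊕ (-2)) ⊗ (x ⊕ 3) ⊗ (x ⊕ 3) ⊗ (x ⊕ 3)
Answer: roots = -2 (mult 1), 3 (mult 3)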